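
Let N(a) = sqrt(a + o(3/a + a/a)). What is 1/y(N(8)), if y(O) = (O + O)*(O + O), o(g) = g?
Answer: 2/75 ≈ 0.026667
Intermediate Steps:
N(a) = sqrt(1 + a + 3/a) (N(a) = sqrt(a + (3/a + a/a)) = sqrt(a + (3/a + 1)) = sqrt(a + (1 + 3/a)) = sqrt(1 + a + 3/a))
y(O) = 4*O**2 (y(O) = (2*O)*(2*O) = 4*O**2)
1/y(N(8)) = 1/(4*(sqrt(1 + 8 + 3/8))**2) = 1/(4*(sqrt(75/8))**2) = 1/(4*(5*sqrt(6)/4)**2) = 1/(4*(75/8)) = 1/(75/2) = 2/75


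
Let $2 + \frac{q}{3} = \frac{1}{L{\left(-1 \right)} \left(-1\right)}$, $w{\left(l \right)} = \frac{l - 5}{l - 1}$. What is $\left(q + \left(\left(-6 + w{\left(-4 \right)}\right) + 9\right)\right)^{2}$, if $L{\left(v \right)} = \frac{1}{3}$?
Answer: $\frac{2601}{25} \approx 104.04$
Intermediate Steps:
$L{\left(v \right)} = \frac{1}{3}$
$w{\left(l \right)} = \frac{-5 + l}{-1 + l}$
$q = -15$ ($q = -6 + \frac{3}{\frac{1}{3} \left(-1\right)} = -6 + \frac{3}{- \frac{1}{3}} = -6 + 3 \left(-3\right) = -6 - 9 = -15$)
$\left(q + \left(\left(-6 + w{\left(-4 \right)}\right) + 9\right)\right)^{2} = \left(-15 + \left(\left(-6 + \frac{-5 - 4}{-1 - 4}\right) + 9\right)\right)^{2} = \left(-15 + \left(\left(-6 + \frac{1}{-5} \left(-9\right)\right) + 9\right)\right)^{2} = \left(-15 + \left(\left(-6 - - \frac{9}{5}\right) + 9\right)\right)^{2} = \left(-15 + \left(\left(-6 + \frac{9}{5}\right) + 9\right)\right)^{2} = \left(-15 + \left(- \frac{21}{5} + 9\right)\right)^{2} = \left(-15 + \frac{24}{5}\right)^{2} = \left(- \frac{51}{5}\right)^{2} = \frac{2601}{25}$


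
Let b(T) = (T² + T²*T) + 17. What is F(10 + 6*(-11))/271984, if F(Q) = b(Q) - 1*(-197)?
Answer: -86133/135992 ≈ -0.63337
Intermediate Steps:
b(T) = 17 + T² + T³ (b(T) = (T² + T³) + 17 = 17 + T² + T³)
F(Q) = 214 + Q² + Q³ (F(Q) = (17 + Q² + Q³) - 1*(-197) = (17 + Q² + Q³) + 197 = 214 + Q² + Q³)
F(10 + 6*(-11))/271984 = (214 + (10 + 6*(-11))² + (10 + 6*(-11))³)/271984 = (214 + (10 - 66)² + (10 - 66)³)*(1/271984) = (214 + (-56)² + (-56)³)*(1/271984) = (214 + 3136 - 175616)*(1/271984) = -172266*1/271984 = -86133/135992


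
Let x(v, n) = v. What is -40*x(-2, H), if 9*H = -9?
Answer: 80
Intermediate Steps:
H = -1 (H = (⅑)*(-9) = -1)
-40*x(-2, H) = -40*(-2) = 80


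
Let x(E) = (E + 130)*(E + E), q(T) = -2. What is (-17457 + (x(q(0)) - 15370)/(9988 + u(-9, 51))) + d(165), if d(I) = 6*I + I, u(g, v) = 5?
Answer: -54307256/3331 ≈ -16304.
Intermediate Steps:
x(E) = 2*E*(130 + E) (x(E) = (130 + E)*(2*E) = 2*E*(130 + E))
d(I) = 7*I
(-17457 + (x(q(0)) - 15370)/(9988 + u(-9, 51))) + d(165) = (-17457 + (2*(-2)*(130 - 2) - 15370)/(9988 + 5)) + 7*165 = (-17457 + (2*(-2)*128 - 15370)/9993) + 1155 = (-17457 + (-512 - 15370)*(1/9993)) + 1155 = (-17457 - 15882*1/9993) + 1155 = (-17457 - 5294/3331) + 1155 = -58154561/3331 + 1155 = -54307256/3331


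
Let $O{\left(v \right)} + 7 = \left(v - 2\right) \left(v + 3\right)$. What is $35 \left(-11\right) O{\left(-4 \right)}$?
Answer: $385$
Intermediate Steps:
$O{\left(v \right)} = -7 + \left(-2 + v\right) \left(3 + v\right)$ ($O{\left(v \right)} = -7 + \left(v - 2\right) \left(v + 3\right) = -7 + \left(v + \left(-5 + 3\right)\right) \left(3 + v\right) = -7 + \left(v - 2\right) \left(3 + v\right) = -7 + \left(-2 + v\right) \left(3 + v\right)$)
$35 \left(-11\right) O{\left(-4 \right)} = 35 \left(-11\right) \left(-13 - 4 + \left(-4\right)^{2}\right) = - 385 \left(-13 - 4 + 16\right) = \left(-385\right) \left(-1\right) = 385$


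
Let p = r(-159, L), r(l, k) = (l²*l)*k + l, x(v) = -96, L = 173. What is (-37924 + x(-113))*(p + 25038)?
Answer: 26438331935760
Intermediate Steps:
r(l, k) = l + k*l³ (r(l, k) = l³*k + l = k*l³ + l = l + k*l³)
p = -695404626 (p = -159 + 173*(-159)³ = -159 + 173*(-4019679) = -159 - 695404467 = -695404626)
(-37924 + x(-113))*(p + 25038) = (-37924 - 96)*(-695404626 + 25038) = -38020*(-695379588) = 26438331935760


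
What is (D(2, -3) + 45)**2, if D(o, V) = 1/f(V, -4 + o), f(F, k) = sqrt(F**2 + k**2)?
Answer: (585 + sqrt(13))**2/169 ≈ 2050.0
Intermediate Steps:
D(o, V) = 1/sqrt(V**2 + (-4 + o)**2) (D(o, V) = 1/(sqrt(V**2 + (-4 + o)**2)) = 1/sqrt(V**2 + (-4 + o)**2))
(D(2, -3) + 45)**2 = (1/sqrt((-3)**2 + (-4 + 2)**2) + 45)**2 = (1/sqrt(9 + (-2)**2) + 45)**2 = (1/sqrt(9 + 4) + 45)**2 = (1/sqrt(13) + 45)**2 = (sqrt(13)/13 + 45)**2 = (45 + sqrt(13)/13)**2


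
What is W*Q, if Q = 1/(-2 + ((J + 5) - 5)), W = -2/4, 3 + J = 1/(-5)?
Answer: 5/52 ≈ 0.096154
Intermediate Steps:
J = -16/5 (J = -3 + 1/(-5) = -3 - ⅕ = -16/5 ≈ -3.2000)
W = -½ (W = -2*¼ = -½ ≈ -0.50000)
Q = -5/26 (Q = 1/(-2 + ((-16/5 + 5) - 5)) = 1/(-2 + (9/5 - 5)) = 1/(-2 - 16/5) = 1/(-26/5) = -5/26 ≈ -0.19231)
W*Q = -½*(-5/26) = 5/52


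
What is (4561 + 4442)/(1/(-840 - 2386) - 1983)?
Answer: -29043678/6397159 ≈ -4.5401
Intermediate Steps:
(4561 + 4442)/(1/(-840 - 2386) - 1983) = 9003/(1/(-3226) - 1983) = 9003/(-1/3226 - 1983) = 9003/(-6397159/3226) = 9003*(-3226/6397159) = -29043678/6397159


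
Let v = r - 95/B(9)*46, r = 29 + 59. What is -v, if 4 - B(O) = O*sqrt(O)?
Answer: -278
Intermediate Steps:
B(O) = 4 - O**(3/2) (B(O) = 4 - O*sqrt(O) = 4 - O**(3/2))
r = 88
v = 278 (v = 88 - 95/(4 - 9**(3/2))*46 = 88 - 95/(4 - 1*27)*46 = 88 - 95/(4 - 27)*46 = 88 - 95/(-23)*46 = 88 - 95*(-1/23)*46 = 88 + (95/23)*46 = 88 + 190 = 278)
-v = -1*278 = -278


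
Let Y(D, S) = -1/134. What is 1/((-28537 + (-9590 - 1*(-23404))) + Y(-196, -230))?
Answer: -134/1972883 ≈ -6.7921e-5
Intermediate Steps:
Y(D, S) = -1/134 (Y(D, S) = -1*1/134 = -1/134)
1/((-28537 + (-9590 - 1*(-23404))) + Y(-196, -230)) = 1/((-28537 + (-9590 - 1*(-23404))) - 1/134) = 1/((-28537 + (-9590 + 23404)) - 1/134) = 1/((-28537 + 13814) - 1/134) = 1/(-14723 - 1/134) = 1/(-1972883/134) = -134/1972883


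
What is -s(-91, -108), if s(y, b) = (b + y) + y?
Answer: 290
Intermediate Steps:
s(y, b) = b + 2*y
-s(-91, -108) = -(-108 + 2*(-91)) = -(-108 - 182) = -1*(-290) = 290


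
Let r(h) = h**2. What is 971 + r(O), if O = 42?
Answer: 2735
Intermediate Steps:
971 + r(O) = 971 + 42**2 = 971 + 1764 = 2735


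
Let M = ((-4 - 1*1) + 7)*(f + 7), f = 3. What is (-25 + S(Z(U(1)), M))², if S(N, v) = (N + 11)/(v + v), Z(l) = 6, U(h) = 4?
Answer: 966289/1600 ≈ 603.93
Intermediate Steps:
M = 20 (M = ((-4 - 1*1) + 7)*(3 + 7) = ((-4 - 1) + 7)*10 = (-5 + 7)*10 = 2*10 = 20)
S(N, v) = (11 + N)/(2*v) (S(N, v) = (11 + N)/((2*v)) = (11 + N)*(1/(2*v)) = (11 + N)/(2*v))
(-25 + S(Z(U(1)), M))² = (-25 + (½)*(11 + 6)/20)² = (-25 + (½)*(1/20)*17)² = (-25 + 17/40)² = (-983/40)² = 966289/1600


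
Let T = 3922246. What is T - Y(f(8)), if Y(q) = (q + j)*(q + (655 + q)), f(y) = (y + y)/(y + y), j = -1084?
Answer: 4633777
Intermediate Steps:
f(y) = 1 (f(y) = (2*y)/((2*y)) = (2*y)*(1/(2*y)) = 1)
Y(q) = (-1084 + q)*(655 + 2*q) (Y(q) = (q - 1084)*(q + (655 + q)) = (-1084 + q)*(655 + 2*q))
T - Y(f(8)) = 3922246 - (-710020 - 1513*1 + 2*1²) = 3922246 - (-710020 - 1513 + 2*1) = 3922246 - (-710020 - 1513 + 2) = 3922246 - 1*(-711531) = 3922246 + 711531 = 4633777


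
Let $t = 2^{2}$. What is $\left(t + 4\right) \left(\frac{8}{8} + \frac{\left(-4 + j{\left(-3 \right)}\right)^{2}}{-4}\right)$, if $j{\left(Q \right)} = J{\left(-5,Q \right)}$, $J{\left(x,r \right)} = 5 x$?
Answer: $-1674$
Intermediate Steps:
$j{\left(Q \right)} = -25$ ($j{\left(Q \right)} = 5 \left(-5\right) = -25$)
$t = 4$
$\left(t + 4\right) \left(\frac{8}{8} + \frac{\left(-4 + j{\left(-3 \right)}\right)^{2}}{-4}\right) = \left(4 + 4\right) \left(\frac{8}{8} + \frac{\left(-4 - 25\right)^{2}}{-4}\right) = 8 \left(8 \cdot \frac{1}{8} + \left(-29\right)^{2} \left(- \frac{1}{4}\right)\right) = 8 \left(1 + 841 \left(- \frac{1}{4}\right)\right) = 8 \left(1 - \frac{841}{4}\right) = 8 \left(- \frac{837}{4}\right) = -1674$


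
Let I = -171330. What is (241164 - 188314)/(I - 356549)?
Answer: -52850/527879 ≈ -0.10012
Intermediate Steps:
(241164 - 188314)/(I - 356549) = (241164 - 188314)/(-171330 - 356549) = 52850/(-527879) = 52850*(-1/527879) = -52850/527879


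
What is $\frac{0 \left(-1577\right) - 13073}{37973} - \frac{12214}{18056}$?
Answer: $- \frac{349924155}{342820244} \approx -1.0207$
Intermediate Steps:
$\frac{0 \left(-1577\right) - 13073}{37973} - \frac{12214}{18056} = \left(0 - 13073\right) \frac{1}{37973} - \frac{6107}{9028} = \left(-13073\right) \frac{1}{37973} - \frac{6107}{9028} = - \frac{13073}{37973} - \frac{6107}{9028} = - \frac{349924155}{342820244}$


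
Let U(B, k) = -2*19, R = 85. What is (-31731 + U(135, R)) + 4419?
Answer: -27350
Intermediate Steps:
U(B, k) = -38
(-31731 + U(135, R)) + 4419 = (-31731 - 38) + 4419 = -31769 + 4419 = -27350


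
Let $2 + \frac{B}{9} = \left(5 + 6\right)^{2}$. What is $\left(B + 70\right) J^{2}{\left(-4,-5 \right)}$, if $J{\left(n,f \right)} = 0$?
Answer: $0$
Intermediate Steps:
$B = 1071$ ($B = -18 + 9 \left(5 + 6\right)^{2} = -18 + 9 \cdot 11^{2} = -18 + 9 \cdot 121 = -18 + 1089 = 1071$)
$\left(B + 70\right) J^{2}{\left(-4,-5 \right)} = \left(1071 + 70\right) 0^{2} = 1141 \cdot 0 = 0$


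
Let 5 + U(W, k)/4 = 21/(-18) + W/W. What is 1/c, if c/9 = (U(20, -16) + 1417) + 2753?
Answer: 1/37344 ≈ 2.6778e-5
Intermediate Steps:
U(W, k) = -62/3 (U(W, k) = -20 + 4*(21/(-18) + W/W) = -20 + 4*(21*(-1/18) + 1) = -20 + 4*(-7/6 + 1) = -20 + 4*(-⅙) = -20 - ⅔ = -62/3)
c = 37344 (c = 9*((-62/3 + 1417) + 2753) = 9*(4189/3 + 2753) = 9*(12448/3) = 37344)
1/c = 1/37344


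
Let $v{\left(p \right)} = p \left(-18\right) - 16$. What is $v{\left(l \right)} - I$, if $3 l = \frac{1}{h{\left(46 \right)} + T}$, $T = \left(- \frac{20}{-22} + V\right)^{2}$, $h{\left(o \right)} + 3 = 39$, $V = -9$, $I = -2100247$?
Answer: $\frac{25784535261}{12277} \approx 2.1002 \cdot 10^{6}$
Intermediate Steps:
$h{\left(o \right)} = 36$ ($h{\left(o \right)} = -3 + 39 = 36$)
$T = \frac{7921}{121}$ ($T = \left(- \frac{20}{-22} - 9\right)^{2} = \left(\left(-20\right) \left(- \frac{1}{22}\right) - 9\right)^{2} = \left(\frac{10}{11} - 9\right)^{2} = \left(- \frac{89}{11}\right)^{2} = \frac{7921}{121} \approx 65.463$)
$l = \frac{121}{36831}$ ($l = \frac{1}{3 \left(36 + \frac{7921}{121}\right)} = \frac{1}{3 \cdot \frac{12277}{121}} = \frac{1}{3} \cdot \frac{121}{12277} = \frac{121}{36831} \approx 0.0032853$)
$v{\left(p \right)} = -16 - 18 p$ ($v{\left(p \right)} = - 18 p - 16 = -16 - 18 p$)
$v{\left(l \right)} - I = \left(-16 - \frac{726}{12277}\right) - -2100247 = \left(-16 - \frac{726}{12277}\right) + 2100247 = - \frac{197158}{12277} + 2100247 = \frac{25784535261}{12277}$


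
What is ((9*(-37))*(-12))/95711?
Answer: 3996/95711 ≈ 0.041751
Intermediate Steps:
((9*(-37))*(-12))/95711 = -333*(-12)*(1/95711) = 3996*(1/95711) = 3996/95711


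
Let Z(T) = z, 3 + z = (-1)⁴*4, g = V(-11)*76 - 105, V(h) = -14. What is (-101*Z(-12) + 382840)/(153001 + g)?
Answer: 382739/151832 ≈ 2.5208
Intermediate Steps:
g = -1169 (g = -14*76 - 105 = -1064 - 105 = -1169)
z = 1 (z = -3 + (-1)⁴*4 = -3 + 1*4 = -3 + 4 = 1)
Z(T) = 1
(-101*Z(-12) + 382840)/(153001 + g) = (-101*1 + 382840)/(153001 - 1169) = (-101 + 382840)/151832 = 382739*(1/151832) = 382739/151832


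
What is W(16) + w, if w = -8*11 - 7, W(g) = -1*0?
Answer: -95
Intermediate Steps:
W(g) = 0
w = -95 (w = -88 - 7 = -95)
W(16) + w = 0 - 95 = -95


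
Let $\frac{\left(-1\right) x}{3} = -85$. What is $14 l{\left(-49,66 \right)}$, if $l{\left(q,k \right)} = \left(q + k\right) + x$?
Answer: $3808$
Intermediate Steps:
$x = 255$ ($x = \left(-3\right) \left(-85\right) = 255$)
$l{\left(q,k \right)} = 255 + k + q$ ($l{\left(q,k \right)} = \left(q + k\right) + 255 = \left(k + q\right) + 255 = 255 + k + q$)
$14 l{\left(-49,66 \right)} = 14 \left(255 + 66 - 49\right) = 14 \cdot 272 = 3808$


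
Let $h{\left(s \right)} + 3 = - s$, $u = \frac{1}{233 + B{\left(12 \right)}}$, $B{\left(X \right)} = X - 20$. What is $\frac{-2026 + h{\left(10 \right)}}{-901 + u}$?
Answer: $\frac{458775}{202724} \approx 2.2631$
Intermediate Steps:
$B{\left(X \right)} = -20 + X$ ($B{\left(X \right)} = X - 20 = -20 + X$)
$u = \frac{1}{225}$ ($u = \frac{1}{233 + \left(-20 + 12\right)} = \frac{1}{233 - 8} = \frac{1}{225} \approx 0.0044444$)
$h{\left(s \right)} = -3 - s$
$\frac{-2026 + h{\left(10 \right)}}{-901 + u} = \frac{-2026 - 13}{-901 + \frac{1}{225}} = \frac{-2026 - 13}{- \frac{202724}{225}} = \left(-2026 - 13\right) \left(- \frac{225}{202724}\right) = \left(-2039\right) \left(- \frac{225}{202724}\right) = \frac{458775}{202724}$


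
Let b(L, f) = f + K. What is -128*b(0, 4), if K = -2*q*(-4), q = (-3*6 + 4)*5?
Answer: 71168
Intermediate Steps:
q = -70 (q = (-18 + 4)*5 = -14*5 = -70)
K = -560 (K = -2*(-70)*(-4) = 140*(-4) = -560)
b(L, f) = -560 + f (b(L, f) = f - 560 = -560 + f)
-128*b(0, 4) = -128*(-560 + 4) = -128*(-556) = 71168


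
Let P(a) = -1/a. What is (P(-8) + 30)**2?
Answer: 58081/64 ≈ 907.52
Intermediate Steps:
(P(-8) + 30)**2 = (-1/(-8) + 30)**2 = (-1*(-1/8) + 30)**2 = (1/8 + 30)**2 = (241/8)**2 = 58081/64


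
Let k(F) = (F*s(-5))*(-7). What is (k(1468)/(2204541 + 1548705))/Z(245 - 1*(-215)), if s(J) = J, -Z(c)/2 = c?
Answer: -367/24664188 ≈ -1.4880e-5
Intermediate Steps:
Z(c) = -2*c
k(F) = 35*F (k(F) = (F*(-5))*(-7) = -5*F*(-7) = 35*F)
(k(1468)/(2204541 + 1548705))/Z(245 - 1*(-215)) = ((35*1468)/(2204541 + 1548705))/((-2*(245 - 1*(-215)))) = (51380/3753246)/((-2*(245 + 215))) = (51380*(1/3753246))/((-2*460)) = (3670/268089)/(-920) = (3670/268089)*(-1/920) = -367/24664188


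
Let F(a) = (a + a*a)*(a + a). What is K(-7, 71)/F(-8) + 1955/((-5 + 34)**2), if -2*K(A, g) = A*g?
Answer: 440769/215296 ≈ 2.0473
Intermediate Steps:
K(A, g) = -A*g/2
F(a) = 2*a*(a + a**2) (F(a) = (a + a**2)*(2*a) = 2*a*(a + a**2))
K(-7, 71)/F(-8) + 1955/((-5 + 34)**2) = (-1/2*(-7)*71)/((2*(-8)**2*(1 - 8))) + 1955/((-5 + 34)**2) = 497/(2*((2*64*(-7)))) + 1955/(29**2) = (497/2)/(-896) + 1955/841 = (497/2)*(-1/896) + 1955*(1/841) = -71/256 + 1955/841 = 440769/215296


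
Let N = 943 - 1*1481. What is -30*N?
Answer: 16140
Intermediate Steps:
N = -538 (N = 943 - 1481 = -538)
-30*N = -30*(-538) = 16140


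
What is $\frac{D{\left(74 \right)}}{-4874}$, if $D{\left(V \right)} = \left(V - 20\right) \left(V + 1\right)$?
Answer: $- \frac{2025}{2437} \approx -0.83094$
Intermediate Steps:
$D{\left(V \right)} = \left(1 + V\right) \left(-20 + V\right)$ ($D{\left(V \right)} = \left(-20 + V\right) \left(1 + V\right) = \left(1 + V\right) \left(-20 + V\right)$)
$\frac{D{\left(74 \right)}}{-4874} = \frac{-20 + 74^{2} - 1406}{-4874} = \left(-20 + 5476 - 1406\right) \left(- \frac{1}{4874}\right) = 4050 \left(- \frac{1}{4874}\right) = - \frac{2025}{2437}$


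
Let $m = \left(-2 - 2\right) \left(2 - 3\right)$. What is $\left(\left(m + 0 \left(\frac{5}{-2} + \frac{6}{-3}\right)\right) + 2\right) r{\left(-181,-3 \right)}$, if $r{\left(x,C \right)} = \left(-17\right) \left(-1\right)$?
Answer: $102$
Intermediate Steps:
$m = 4$ ($m = \left(-4\right) \left(-1\right) = 4$)
$r{\left(x,C \right)} = 17$
$\left(\left(m + 0 \left(\frac{5}{-2} + \frac{6}{-3}\right)\right) + 2\right) r{\left(-181,-3 \right)} = \left(\left(4 + 0 \left(\frac{5}{-2} + \frac{6}{-3}\right)\right) + 2\right) 17 = \left(\left(4 + 0 \left(5 \left(- \frac{1}{2}\right) + 6 \left(- \frac{1}{3}\right)\right)\right) + 2\right) 17 = \left(\left(4 + 0 \left(- \frac{5}{2} - 2\right)\right) + 2\right) 17 = \left(\left(4 + 0 \left(- \frac{9}{2}\right)\right) + 2\right) 17 = \left(\left(4 + 0\right) + 2\right) 17 = \left(4 + 2\right) 17 = 6 \cdot 17 = 102$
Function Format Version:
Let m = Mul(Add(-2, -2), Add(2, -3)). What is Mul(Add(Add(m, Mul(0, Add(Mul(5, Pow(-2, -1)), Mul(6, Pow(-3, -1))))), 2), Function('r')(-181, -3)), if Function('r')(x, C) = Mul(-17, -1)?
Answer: 102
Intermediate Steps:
m = 4 (m = Mul(-4, -1) = 4)
Function('r')(x, C) = 17
Mul(Add(Add(m, Mul(0, Add(Mul(5, Pow(-2, -1)), Mul(6, Pow(-3, -1))))), 2), Function('r')(-181, -3)) = Mul(Add(Add(4, Mul(0, Add(Mul(5, Pow(-2, -1)), Mul(6, Pow(-3, -1))))), 2), 17) = Mul(Add(Add(4, Mul(0, Add(Mul(5, Rational(-1, 2)), Mul(6, Rational(-1, 3))))), 2), 17) = Mul(Add(Add(4, Mul(0, Add(Rational(-5, 2), -2))), 2), 17) = Mul(Add(Add(4, Mul(0, Rational(-9, 2))), 2), 17) = Mul(Add(Add(4, 0), 2), 17) = Mul(Add(4, 2), 17) = Mul(6, 17) = 102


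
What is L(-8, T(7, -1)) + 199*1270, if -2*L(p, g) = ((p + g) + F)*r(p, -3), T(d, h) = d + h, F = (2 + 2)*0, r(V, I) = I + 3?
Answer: 252730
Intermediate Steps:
r(V, I) = 3 + I
F = 0 (F = 4*0 = 0)
L(p, g) = 0 (L(p, g) = -((p + g) + 0)*(3 - 3)/2 = -((g + p) + 0)*0/2 = -(g + p)*0/2 = -1/2*0 = 0)
L(-8, T(7, -1)) + 199*1270 = 0 + 199*1270 = 0 + 252730 = 252730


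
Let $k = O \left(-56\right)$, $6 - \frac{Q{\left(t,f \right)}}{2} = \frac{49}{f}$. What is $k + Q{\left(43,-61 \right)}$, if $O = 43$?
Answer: $- \frac{146058}{61} \approx -2394.4$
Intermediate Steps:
$Q{\left(t,f \right)} = 12 - \frac{98}{f}$ ($Q{\left(t,f \right)} = 12 - 2 \frac{49}{f} = 12 - \frac{98}{f}$)
$k = -2408$ ($k = 43 \left(-56\right) = -2408$)
$k + Q{\left(43,-61 \right)} = -2408 + \left(12 - \frac{98}{-61}\right) = -2408 + \left(12 - - \frac{98}{61}\right) = -2408 + \left(12 + \frac{98}{61}\right) = -2408 + \frac{830}{61} = - \frac{146058}{61}$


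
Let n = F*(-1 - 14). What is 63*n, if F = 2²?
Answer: -3780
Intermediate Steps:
F = 4
n = -60 (n = 4*(-1 - 14) = 4*(-15) = -60)
63*n = 63*(-60) = -3780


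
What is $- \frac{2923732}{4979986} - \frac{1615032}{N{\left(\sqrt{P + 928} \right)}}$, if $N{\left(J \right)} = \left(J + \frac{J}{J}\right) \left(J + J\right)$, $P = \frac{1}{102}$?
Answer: $- \frac{205230563853206}{235441288115} + \frac{82366632 \sqrt{9655014}}{8950292635} \approx -843.09$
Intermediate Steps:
$P = \frac{1}{102} \approx 0.0098039$
$N{\left(J \right)} = 2 J \left(1 + J\right)$ ($N{\left(J \right)} = \left(J + 1\right) 2 J = \left(1 + J\right) 2 J = 2 J \left(1 + J\right)$)
$- \frac{2923732}{4979986} - \frac{1615032}{N{\left(\sqrt{P + 928} \right)}} = - \frac{2923732}{4979986} - \frac{1615032}{2 \sqrt{\frac{1}{102} + 928} \left(1 + \sqrt{\frac{1}{102} + 928}\right)} = \left(-2923732\right) \frac{1}{4979986} - \frac{1615032}{2 \sqrt{\frac{94657}{102}} \left(1 + \sqrt{\frac{94657}{102}}\right)} = - \frac{1461866}{2489993} - \frac{1615032}{2 \frac{\sqrt{9655014}}{102} \left(1 + \frac{\sqrt{9655014}}{102}\right)} = - \frac{1461866}{2489993} - \frac{1615032}{\frac{1}{51} \sqrt{9655014} \left(1 + \frac{\sqrt{9655014}}{102}\right)} = - \frac{1461866}{2489993} - 1615032 \frac{\sqrt{9655014}}{189314 \left(1 + \frac{\sqrt{9655014}}{102}\right)} = - \frac{1461866}{2489993} - \frac{807516 \sqrt{9655014}}{94657 \left(1 + \frac{\sqrt{9655014}}{102}\right)}$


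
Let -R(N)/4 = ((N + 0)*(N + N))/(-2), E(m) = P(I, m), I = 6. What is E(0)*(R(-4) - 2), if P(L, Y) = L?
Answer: 372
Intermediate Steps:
E(m) = 6
R(N) = 4*N² (R(N) = -4*(N + 0)*(N + N)/(-2) = -4*N*(2*N)*(-1)/2 = -4*2*N²*(-1)/2 = -(-4)*N² = 4*N²)
E(0)*(R(-4) - 2) = 6*(4*(-4)² - 2) = 6*(4*16 - 2) = 6*(64 - 2) = 6*62 = 372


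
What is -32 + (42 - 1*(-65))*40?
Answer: 4248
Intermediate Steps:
-32 + (42 - 1*(-65))*40 = -32 + (42 + 65)*40 = -32 + 107*40 = -32 + 4280 = 4248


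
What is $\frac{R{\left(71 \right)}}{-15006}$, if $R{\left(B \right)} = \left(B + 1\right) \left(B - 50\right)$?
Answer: $- \frac{252}{2501} \approx -0.10076$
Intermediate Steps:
$R{\left(B \right)} = \left(1 + B\right) \left(-50 + B\right)$
$\frac{R{\left(71 \right)}}{-15006} = \frac{-50 + 71^{2} - 3479}{-15006} = \left(-50 + 5041 - 3479\right) \left(- \frac{1}{15006}\right) = 1512 \left(- \frac{1}{15006}\right) = - \frac{252}{2501}$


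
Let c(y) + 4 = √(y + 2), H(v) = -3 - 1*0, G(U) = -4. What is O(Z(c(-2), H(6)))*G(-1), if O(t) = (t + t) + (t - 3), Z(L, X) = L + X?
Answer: 96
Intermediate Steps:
H(v) = -3 (H(v) = -3 + 0 = -3)
c(y) = -4 + √(2 + y) (c(y) = -4 + √(y + 2) = -4 + √(2 + y))
O(t) = -3 + 3*t (O(t) = 2*t + (-3 + t) = -3 + 3*t)
O(Z(c(-2), H(6)))*G(-1) = (-3 + 3*((-4 + √(2 - 2)) - 3))*(-4) = (-3 + 3*((-4 + √0) - 3))*(-4) = (-3 + 3*((-4 + 0) - 3))*(-4) = (-3 + 3*(-4 - 3))*(-4) = (-3 + 3*(-7))*(-4) = (-3 - 21)*(-4) = -24*(-4) = 96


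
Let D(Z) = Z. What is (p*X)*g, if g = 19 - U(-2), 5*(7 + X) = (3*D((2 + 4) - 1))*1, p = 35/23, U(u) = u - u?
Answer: -2660/23 ≈ -115.65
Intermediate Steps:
U(u) = 0
p = 35/23 (p = 35*(1/23) = 35/23 ≈ 1.5217)
X = -4 (X = -7 + ((3*((2 + 4) - 1))*1)/5 = -7 + ((3*(6 - 1))*1)/5 = -7 + ((3*5)*1)/5 = -7 + (15*1)/5 = -7 + (1/5)*15 = -7 + 3 = -4)
g = 19 (g = 19 - 1*0 = 19 + 0 = 19)
(p*X)*g = ((35/23)*(-4))*19 = -140/23*19 = -2660/23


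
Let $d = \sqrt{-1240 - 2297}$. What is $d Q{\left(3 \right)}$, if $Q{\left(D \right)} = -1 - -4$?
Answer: $9 i \sqrt{393} \approx 178.42 i$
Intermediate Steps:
$Q{\left(D \right)} = 3$ ($Q{\left(D \right)} = -1 + 4 = 3$)
$d = 3 i \sqrt{393}$ ($d = \sqrt{-3537} = 3 i \sqrt{393} \approx 59.473 i$)
$d Q{\left(3 \right)} = 3 i \sqrt{393} \cdot 3 = 9 i \sqrt{393}$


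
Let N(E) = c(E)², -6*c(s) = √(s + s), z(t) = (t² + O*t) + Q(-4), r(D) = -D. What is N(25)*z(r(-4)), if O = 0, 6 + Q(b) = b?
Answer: 25/3 ≈ 8.3333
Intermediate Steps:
Q(b) = -6 + b
z(t) = -10 + t² (z(t) = (t² + 0*t) + (-6 - 4) = (t² + 0) - 10 = t² - 10 = -10 + t²)
c(s) = -√2*√s/6 (c(s) = -√(s + s)/6 = -√2*√s/6)
N(E) = E/18 (N(E) = (-√2*√E/6)² = E/18)
N(25)*z(r(-4)) = ((1/18)*25)*(-10 + (-1*(-4))²) = 25*(-10 + 4²)/18 = 25*(-10 + 16)/18 = (25/18)*6 = 25/3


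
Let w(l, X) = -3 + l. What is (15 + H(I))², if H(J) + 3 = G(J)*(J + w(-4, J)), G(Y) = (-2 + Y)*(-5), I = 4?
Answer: 1764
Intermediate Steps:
G(Y) = 10 - 5*Y
H(J) = -3 + (-7 + J)*(10 - 5*J) (H(J) = -3 + (10 - 5*J)*(J + (-3 - 4)) = -3 + (10 - 5*J)*(J - 7) = -3 + (10 - 5*J)*(-7 + J) = -3 + (-7 + J)*(10 - 5*J))
(15 + H(I))² = (15 + (-73 - 5*4² + 45*4))² = (15 + (-73 - 5*16 + 180))² = (15 + (-73 - 80 + 180))² = (15 + 27)² = 42² = 1764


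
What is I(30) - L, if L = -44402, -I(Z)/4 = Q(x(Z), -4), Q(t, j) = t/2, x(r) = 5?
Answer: 44392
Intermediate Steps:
Q(t, j) = t/2 (Q(t, j) = t*(½) = t/2)
I(Z) = -10 (I(Z) = -2*5 = -4*5/2 = -10)
I(30) - L = -10 - 1*(-44402) = -10 + 44402 = 44392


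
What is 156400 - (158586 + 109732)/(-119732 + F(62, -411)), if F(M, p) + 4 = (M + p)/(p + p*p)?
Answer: 3155683238353780/20176713709 ≈ 1.5640e+5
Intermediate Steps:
F(M, p) = -4 + (M + p)/(p + p²) (F(M, p) = -4 + (M + p)/(p + p*p) = -4 + (M + p)/(p + p²))
156400 - (158586 + 109732)/(-119732 + F(62, -411)) = 156400 - (158586 + 109732)/(-119732 + (62 - 4*(-411)² - 3*(-411))/((-411)*(1 - 411))) = 156400 - 268318/(-119732 - 1/411*(62 - 4*168921 + 1233)/(-410)) = 156400 - 268318/(-119732 - 1/411*(-1/410)*(62 - 675684 + 1233)) = 156400 - 268318/(-119732 - 1/411*(-1/410)*(-674389)) = 156400 - 268318/(-119732 - 674389/168510) = 156400 - 268318/(-20176713709/168510) = 156400 - 268318*(-168510)/20176713709 = 156400 - 1*(-45214266180/20176713709) = 156400 + 45214266180/20176713709 = 3155683238353780/20176713709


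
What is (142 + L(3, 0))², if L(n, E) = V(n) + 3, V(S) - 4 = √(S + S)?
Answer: (149 + √6)² ≈ 22937.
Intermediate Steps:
V(S) = 4 + √2*√S (V(S) = 4 + √(S + S) = 4 + √(2*S) = 4 + √2*√S)
L(n, E) = 7 + √2*√n (L(n, E) = (4 + √2*√n) + 3 = 7 + √2*√n)
(142 + L(3, 0))² = (142 + (7 + √2*√3))² = (142 + (7 + √6))² = (149 + √6)²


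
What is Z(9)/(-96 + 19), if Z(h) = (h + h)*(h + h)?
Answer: -324/77 ≈ -4.2078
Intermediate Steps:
Z(h) = 4*h² (Z(h) = (2*h)*(2*h) = 4*h²)
Z(9)/(-96 + 19) = (4*9²)/(-96 + 19) = (4*81)/(-77) = -1/77*324 = -324/77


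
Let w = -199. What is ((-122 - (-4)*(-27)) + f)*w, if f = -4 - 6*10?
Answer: 58506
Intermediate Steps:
f = -64 (f = -4 - 60 = -64)
((-122 - (-4)*(-27)) + f)*w = ((-122 - (-4)*(-27)) - 64)*(-199) = ((-122 - 1*108) - 64)*(-199) = ((-122 - 108) - 64)*(-199) = (-230 - 64)*(-199) = -294*(-199) = 58506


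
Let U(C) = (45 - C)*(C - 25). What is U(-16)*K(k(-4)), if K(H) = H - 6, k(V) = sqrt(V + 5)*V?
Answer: 25010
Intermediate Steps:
U(C) = (-25 + C)*(45 - C) (U(C) = (45 - C)*(-25 + C) = (-25 + C)*(45 - C))
k(V) = V*sqrt(5 + V) (k(V) = sqrt(5 + V)*V = V*sqrt(5 + V))
K(H) = -6 + H
U(-16)*K(k(-4)) = (-1125 - 1*(-16)**2 + 70*(-16))*(-6 - 4*sqrt(5 - 4)) = (-1125 - 1*256 - 1120)*(-6 - 4*sqrt(1)) = (-1125 - 256 - 1120)*(-6 - 4*1) = -2501*(-6 - 4) = -2501*(-10) = 25010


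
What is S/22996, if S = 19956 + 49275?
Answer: 69231/22996 ≈ 3.0106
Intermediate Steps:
S = 69231
S/22996 = 69231/22996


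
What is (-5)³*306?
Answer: -38250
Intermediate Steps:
(-5)³*306 = -125*306 = -38250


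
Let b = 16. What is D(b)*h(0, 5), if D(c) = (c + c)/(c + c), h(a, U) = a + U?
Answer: 5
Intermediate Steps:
h(a, U) = U + a
D(c) = 1 (D(c) = (2*c)/((2*c)) = (2*c)*(1/(2*c)) = 1)
D(b)*h(0, 5) = 1*(5 + 0) = 1*5 = 5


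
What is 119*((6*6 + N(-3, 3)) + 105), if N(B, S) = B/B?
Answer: 16898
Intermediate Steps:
N(B, S) = 1
119*((6*6 + N(-3, 3)) + 105) = 119*((6*6 + 1) + 105) = 119*((36 + 1) + 105) = 119*(37 + 105) = 119*142 = 16898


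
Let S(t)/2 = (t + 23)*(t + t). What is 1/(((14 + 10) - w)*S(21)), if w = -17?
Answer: 1/151536 ≈ 6.5991e-6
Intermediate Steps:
S(t) = 4*t*(23 + t) (S(t) = 2*((t + 23)*(t + t)) = 2*((23 + t)*(2*t)) = 2*(2*t*(23 + t)) = 4*t*(23 + t))
1/(((14 + 10) - w)*S(21)) = 1/(((14 + 10) - 1*(-17))*(4*21*(23 + 21))) = 1/((24 + 17)*(4*21*44)) = 1/(41*3696) = 1/151536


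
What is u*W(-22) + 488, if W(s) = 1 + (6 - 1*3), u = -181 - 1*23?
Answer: -328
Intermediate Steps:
u = -204 (u = -181 - 23 = -204)
W(s) = 4 (W(s) = 1 + (6 - 3) = 1 + 3 = 4)
u*W(-22) + 488 = -204*4 + 488 = -816 + 488 = -328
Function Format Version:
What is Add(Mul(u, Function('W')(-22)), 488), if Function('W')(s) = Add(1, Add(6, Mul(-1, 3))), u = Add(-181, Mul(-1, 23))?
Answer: -328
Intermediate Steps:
u = -204 (u = Add(-181, -23) = -204)
Function('W')(s) = 4 (Function('W')(s) = Add(1, Add(6, -3)) = Add(1, 3) = 4)
Add(Mul(u, Function('W')(-22)), 488) = Add(Mul(-204, 4), 488) = Add(-816, 488) = -328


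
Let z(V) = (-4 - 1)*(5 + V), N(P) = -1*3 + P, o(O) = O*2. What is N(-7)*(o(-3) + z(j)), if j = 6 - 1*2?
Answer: 510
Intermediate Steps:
j = 4 (j = 6 - 2 = 4)
o(O) = 2*O
N(P) = -3 + P
z(V) = -25 - 5*V (z(V) = -5*(5 + V) = -25 - 5*V)
N(-7)*(o(-3) + z(j)) = (-3 - 7)*(2*(-3) + (-25 - 5*4)) = -10*(-6 + (-25 - 20)) = -10*(-6 - 45) = -10*(-51) = 510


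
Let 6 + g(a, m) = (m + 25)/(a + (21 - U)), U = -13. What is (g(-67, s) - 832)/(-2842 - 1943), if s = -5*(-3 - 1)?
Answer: 9233/52635 ≈ 0.17542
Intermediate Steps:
s = 20 (s = -5*(-4) = 20)
g(a, m) = -6 + (25 + m)/(34 + a) (g(a, m) = -6 + (m + 25)/(a + (21 - 1*(-13))) = -6 + (25 + m)/(a + (21 + 13)) = -6 + (25 + m)/(a + 34) = -6 + (25 + m)/(34 + a))
(g(-67, s) - 832)/(-2842 - 1943) = ((-179 + 20 - 6*(-67))/(34 - 67) - 832)/(-2842 - 1943) = ((-179 + 20 + 402)/(-33) - 832)/(-4785) = (-1/33*243 - 832)*(-1/4785) = (-81/11 - 832)*(-1/4785) = -9233/11*(-1/4785) = 9233/52635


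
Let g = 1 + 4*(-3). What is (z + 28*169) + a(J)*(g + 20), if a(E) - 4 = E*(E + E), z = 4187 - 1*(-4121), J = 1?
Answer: 13094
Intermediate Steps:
z = 8308 (z = 4187 + 4121 = 8308)
a(E) = 4 + 2*E² (a(E) = 4 + E*(E + E) = 4 + E*(2*E) = 4 + 2*E²)
g = -11 (g = 1 - 12 = -11)
(z + 28*169) + a(J)*(g + 20) = (8308 + 28*169) + (4 + 2*1²)*(-11 + 20) = (8308 + 4732) + (4 + 2*1)*9 = 13040 + (4 + 2)*9 = 13040 + 6*9 = 13040 + 54 = 13094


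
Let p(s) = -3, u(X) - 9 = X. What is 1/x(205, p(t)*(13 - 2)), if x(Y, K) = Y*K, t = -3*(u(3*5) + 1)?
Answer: -1/6765 ≈ -0.00014782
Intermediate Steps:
u(X) = 9 + X
t = -75 (t = -3*((9 + 3*5) + 1) = -3*((9 + 15) + 1) = -3*(24 + 1) = -3*25 = -75)
x(Y, K) = K*Y
1/x(205, p(t)*(13 - 2)) = 1/(-3*(13 - 2)*205) = 1/(-3*11*205) = 1/(-33*205) = 1/(-6765) = -1/6765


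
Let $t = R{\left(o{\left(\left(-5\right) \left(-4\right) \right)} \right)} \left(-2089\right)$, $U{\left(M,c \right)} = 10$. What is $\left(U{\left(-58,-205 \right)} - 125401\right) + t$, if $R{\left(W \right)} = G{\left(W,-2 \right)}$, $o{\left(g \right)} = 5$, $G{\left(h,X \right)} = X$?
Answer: $-121213$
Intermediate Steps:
$R{\left(W \right)} = -2$
$t = 4178$ ($t = \left(-2\right) \left(-2089\right) = 4178$)
$\left(U{\left(-58,-205 \right)} - 125401\right) + t = \left(10 - 125401\right) + 4178 = -125391 + 4178 = -121213$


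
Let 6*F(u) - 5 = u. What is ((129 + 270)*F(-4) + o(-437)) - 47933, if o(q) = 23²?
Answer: -94675/2 ≈ -47338.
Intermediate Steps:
F(u) = ⅚ + u/6
o(q) = 529
((129 + 270)*F(-4) + o(-437)) - 47933 = ((129 + 270)*(⅚ + (⅙)*(-4)) + 529) - 47933 = (399*(⅚ - ⅔) + 529) - 47933 = (399*(⅙) + 529) - 47933 = (133/2 + 529) - 47933 = 1191/2 - 47933 = -94675/2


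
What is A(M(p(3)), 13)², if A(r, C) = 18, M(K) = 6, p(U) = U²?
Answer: 324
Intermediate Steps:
A(M(p(3)), 13)² = 18² = 324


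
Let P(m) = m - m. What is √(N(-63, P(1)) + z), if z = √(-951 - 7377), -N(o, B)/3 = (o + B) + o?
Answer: √(378 + 2*I*√2082) ≈ 19.581 + 2.3302*I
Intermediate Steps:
P(m) = 0
N(o, B) = -6*o - 3*B (N(o, B) = -3*((o + B) + o) = -3*((B + o) + o) = -3*(B + 2*o) = -6*o - 3*B)
z = 2*I*√2082 (z = √(-8328) = 2*I*√2082 ≈ 91.258*I)
√(N(-63, P(1)) + z) = √((-6*(-63) - 3*0) + 2*I*√2082) = √((378 + 0) + 2*I*√2082) = √(378 + 2*I*√2082)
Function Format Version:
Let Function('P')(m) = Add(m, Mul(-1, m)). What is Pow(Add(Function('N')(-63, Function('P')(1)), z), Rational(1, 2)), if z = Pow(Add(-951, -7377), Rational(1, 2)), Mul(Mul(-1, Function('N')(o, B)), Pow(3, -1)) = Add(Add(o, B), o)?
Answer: Pow(Add(378, Mul(2, I, Pow(2082, Rational(1, 2)))), Rational(1, 2)) ≈ Add(19.581, Mul(2.3302, I))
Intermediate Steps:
Function('P')(m) = 0
Function('N')(o, B) = Add(Mul(-6, o), Mul(-3, B)) (Function('N')(o, B) = Mul(-3, Add(Add(o, B), o)) = Mul(-3, Add(Add(B, o), o)) = Mul(-3, Add(B, Mul(2, o))) = Add(Mul(-6, o), Mul(-3, B)))
z = Mul(2, I, Pow(2082, Rational(1, 2))) (z = Pow(-8328, Rational(1, 2)) = Mul(2, I, Pow(2082, Rational(1, 2))) ≈ Mul(91.258, I))
Pow(Add(Function('N')(-63, Function('P')(1)), z), Rational(1, 2)) = Pow(Add(Add(Mul(-6, -63), Mul(-3, 0)), Mul(2, I, Pow(2082, Rational(1, 2)))), Rational(1, 2)) = Pow(Add(Add(378, 0), Mul(2, I, Pow(2082, Rational(1, 2)))), Rational(1, 2)) = Pow(Add(378, Mul(2, I, Pow(2082, Rational(1, 2)))), Rational(1, 2))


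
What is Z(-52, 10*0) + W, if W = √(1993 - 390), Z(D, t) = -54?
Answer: -54 + √1603 ≈ -13.963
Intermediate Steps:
W = √1603 ≈ 40.037
Z(-52, 10*0) + W = -54 + √1603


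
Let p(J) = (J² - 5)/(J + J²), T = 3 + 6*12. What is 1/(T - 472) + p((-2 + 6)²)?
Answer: 99375/107984 ≈ 0.92027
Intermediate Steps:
T = 75 (T = 3 + 72 = 75)
p(J) = (-5 + J²)/(J + J²)
1/(T - 472) + p((-2 + 6)²) = 1/(75 - 472) + (-5 + ((-2 + 6)²)²)/(((-2 + 6)²)*(1 + (-2 + 6)²)) = 1/(-397) + (-5 + (4²)²)/((4²)*(1 + 4²)) = -1/397 + (-5 + 16²)/(16*(1 + 16)) = -1/397 + (1/16)*(-5 + 256)/17 = -1/397 + (1/16)*(1/17)*251 = -1/397 + 251/272 = 99375/107984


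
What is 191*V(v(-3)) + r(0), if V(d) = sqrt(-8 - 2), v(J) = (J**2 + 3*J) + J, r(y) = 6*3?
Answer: 18 + 191*I*sqrt(10) ≈ 18.0 + 604.0*I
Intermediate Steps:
r(y) = 18
v(J) = J**2 + 4*J
V(d) = I*sqrt(10) (V(d) = sqrt(-10) = I*sqrt(10))
191*V(v(-3)) + r(0) = 191*(I*sqrt(10)) + 18 = 191*I*sqrt(10) + 18 = 18 + 191*I*sqrt(10)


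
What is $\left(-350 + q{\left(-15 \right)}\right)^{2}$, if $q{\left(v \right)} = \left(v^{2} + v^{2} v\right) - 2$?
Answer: $12264004$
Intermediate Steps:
$q{\left(v \right)} = -2 + v^{2} + v^{3}$ ($q{\left(v \right)} = \left(v^{2} + v^{3}\right) - 2 = -2 + v^{2} + v^{3}$)
$\left(-350 + q{\left(-15 \right)}\right)^{2} = \left(-350 + \left(-2 + \left(-15\right)^{2} + \left(-15\right)^{3}\right)\right)^{2} = \left(-350 - 3152\right)^{2} = \left(-3502\right)^{2} = 12264004$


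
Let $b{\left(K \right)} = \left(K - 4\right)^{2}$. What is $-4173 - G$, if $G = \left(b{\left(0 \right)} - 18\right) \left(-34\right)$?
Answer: $-4241$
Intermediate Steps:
$b{\left(K \right)} = \left(-4 + K\right)^{2}$
$G = 68$ ($G = \left(\left(-4 + 0\right)^{2} - 18\right) \left(-34\right) = \left(\left(-4\right)^{2} - 18\right) \left(-34\right) = \left(16 - 18\right) \left(-34\right) = \left(-2\right) \left(-34\right) = 68$)
$-4173 - G = -4173 - 68 = -4241$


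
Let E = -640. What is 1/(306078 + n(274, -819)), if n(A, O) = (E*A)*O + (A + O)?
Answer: 1/143925373 ≈ 6.9480e-9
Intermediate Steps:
n(A, O) = A + O - 640*A*O (n(A, O) = (-640*A)*O + (A + O) = -640*A*O + (A + O) = A + O - 640*A*O)
1/(306078 + n(274, -819)) = 1/(306078 + (274 - 819 - 640*274*(-819))) = 1/(306078 + (274 - 819 + 143619840)) = 1/(306078 + 143619295) = 1/143925373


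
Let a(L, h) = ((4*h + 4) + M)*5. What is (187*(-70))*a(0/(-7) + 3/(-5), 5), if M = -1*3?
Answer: -1374450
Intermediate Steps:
M = -3
a(L, h) = 5 + 20*h (a(L, h) = ((4*h + 4) - 3)*5 = ((4 + 4*h) - 3)*5 = (1 + 4*h)*5 = 5 + 20*h)
(187*(-70))*a(0/(-7) + 3/(-5), 5) = (187*(-70))*(5 + 20*5) = -13090*(5 + 100) = -13090*105 = -1374450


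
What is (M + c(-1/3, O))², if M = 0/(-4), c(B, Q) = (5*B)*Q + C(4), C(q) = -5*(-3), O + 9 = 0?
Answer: 900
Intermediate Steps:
O = -9 (O = -9 + 0 = -9)
C(q) = 15
c(B, Q) = 15 + 5*B*Q (c(B, Q) = (5*B)*Q + 15 = 5*B*Q + 15 = 15 + 5*B*Q)
M = 0 (M = 0*(-¼) = 0)
(M + c(-1/3, O))² = (0 + (15 + 5*(-1/3)*(-9)))² = (0 + (15 + 5*(-1*⅓)*(-9)))² = (0 + (15 + 5*(-⅓)*(-9)))² = (0 + (15 + 15))² = (0 + 30)² = 30² = 900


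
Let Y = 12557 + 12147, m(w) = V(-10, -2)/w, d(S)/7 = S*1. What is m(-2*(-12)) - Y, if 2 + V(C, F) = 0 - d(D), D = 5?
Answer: -592933/24 ≈ -24706.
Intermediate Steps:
d(S) = 7*S (d(S) = 7*(S*1) = 7*S)
V(C, F) = -37 (V(C, F) = -2 + (0 - 7*5) = -2 + (0 - 1*35) = -2 + (0 - 35) = -2 - 35 = -37)
m(w) = -37/w
Y = 24704
m(-2*(-12)) - Y = -37/((-2*(-12))) - 1*24704 = -37/24 - 24704 = -592933/24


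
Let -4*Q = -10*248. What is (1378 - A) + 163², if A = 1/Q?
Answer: 17327139/620 ≈ 27947.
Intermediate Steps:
Q = 620 (Q = -(-5)*248/2 = -¼*(-2480) = 620)
A = 1/620 ≈ 0.0016129
(1378 - A) + 163² = (1378 - 1*1/620) + 163² = (1378 - 1/620) + 26569 = 854359/620 + 26569 = 17327139/620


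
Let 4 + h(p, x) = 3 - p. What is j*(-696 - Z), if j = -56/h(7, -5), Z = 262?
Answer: -6706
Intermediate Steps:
h(p, x) = -1 - p (h(p, x) = -4 + (3 - p) = -1 - p)
j = 7 (j = -56/(-1 - 1*7) = -56/(-1 - 7) = -56/(-8) = -56*(-1/8) = 7)
j*(-696 - Z) = 7*(-696 - 1*262) = 7*(-696 - 262) = 7*(-958) = -6706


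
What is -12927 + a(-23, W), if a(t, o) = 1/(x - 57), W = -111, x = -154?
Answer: -2727598/211 ≈ -12927.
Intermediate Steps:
a(t, o) = -1/211 (a(t, o) = 1/(-154 - 57) = 1/(-211) = -1/211)
-12927 + a(-23, W) = -12927 - 1/211 = -2727598/211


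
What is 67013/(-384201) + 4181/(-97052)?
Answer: -8110090057/37287475452 ≈ -0.21750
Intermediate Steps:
67013/(-384201) + 4181/(-97052) = 67013*(-1/384201) + 4181*(-1/97052) = -67013/384201 - 4181/97052 = -8110090057/37287475452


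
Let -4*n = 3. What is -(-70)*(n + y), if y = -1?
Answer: -245/2 ≈ -122.50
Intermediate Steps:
n = -3/4 (n = -1/4*3 = -3/4 ≈ -0.75000)
-(-70)*(n + y) = -(-70)*(-3/4 - 1) = -(-70)*(-7)/4 = -70*7/4 = -245/2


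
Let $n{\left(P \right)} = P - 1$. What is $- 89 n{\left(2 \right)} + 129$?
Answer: $40$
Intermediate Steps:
$n{\left(P \right)} = -1 + P$
$- 89 n{\left(2 \right)} + 129 = - 89 \left(-1 + 2\right) + 129 = \left(-89\right) 1 + 129 = -89 + 129 = 40$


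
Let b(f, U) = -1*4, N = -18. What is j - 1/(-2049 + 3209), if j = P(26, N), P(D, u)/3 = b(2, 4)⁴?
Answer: 890879/1160 ≈ 768.00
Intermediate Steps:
b(f, U) = -4
P(D, u) = 768 (P(D, u) = 3*(-4)⁴ = 3*256 = 768)
j = 768
j - 1/(-2049 + 3209) = 768 - 1/(-2049 + 3209) = 768 - 1/1160 = 890879/1160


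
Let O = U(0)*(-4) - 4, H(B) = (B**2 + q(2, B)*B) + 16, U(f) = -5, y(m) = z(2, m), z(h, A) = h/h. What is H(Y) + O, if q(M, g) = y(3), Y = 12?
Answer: 188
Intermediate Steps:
z(h, A) = 1
y(m) = 1
q(M, g) = 1
H(B) = 16 + B + B**2 (H(B) = (B**2 + 1*B) + 16 = (B**2 + B) + 16 = (B + B**2) + 16 = 16 + B + B**2)
O = 16 (O = -5*(-4) - 4 = 20 - 4 = 16)
H(Y) + O = (16 + 12 + 12**2) + 16 = (16 + 12 + 144) + 16 = 172 + 16 = 188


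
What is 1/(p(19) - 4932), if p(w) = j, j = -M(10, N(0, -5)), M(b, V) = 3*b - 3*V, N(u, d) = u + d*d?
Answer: -1/4887 ≈ -0.00020462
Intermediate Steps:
N(u, d) = u + d²
M(b, V) = -3*V + 3*b
j = 45 (j = -(-3*(0 + (-5)²) + 3*10) = -(-3*(0 + 25) + 30) = -(-3*25 + 30) = -(-75 + 30) = -1*(-45) = 45)
p(w) = 45
1/(p(19) - 4932) = 1/(45 - 4932) = 1/(-4887) = -1/4887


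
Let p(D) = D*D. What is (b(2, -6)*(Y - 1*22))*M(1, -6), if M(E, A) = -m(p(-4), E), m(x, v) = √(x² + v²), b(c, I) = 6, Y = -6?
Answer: 168*√257 ≈ 2693.2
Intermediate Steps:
p(D) = D²
m(x, v) = √(v² + x²)
M(E, A) = -√(256 + E²) (M(E, A) = -√(E² + ((-4)²)²) = -√(E² + 16²) = -√(E² + 256) = -√(256 + E²))
(b(2, -6)*(Y - 1*22))*M(1, -6) = (6*(-6 - 1*22))*(-√(256 + 1²)) = (6*(-6 - 22))*(-√(256 + 1)) = (6*(-28))*(-√257) = -(-168)*√257 = 168*√257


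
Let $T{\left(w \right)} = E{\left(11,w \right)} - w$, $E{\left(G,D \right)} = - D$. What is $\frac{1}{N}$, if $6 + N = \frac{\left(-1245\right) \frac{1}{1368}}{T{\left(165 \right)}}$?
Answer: $- \frac{30096}{180493} \approx -0.16674$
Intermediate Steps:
$T{\left(w \right)} = - 2 w$ ($T{\left(w \right)} = - w - w = - 2 w$)
$N = - \frac{180493}{30096}$ ($N = -6 + \frac{\left(-1245\right) \frac{1}{1368}}{\left(-2\right) 165} = -6 + \frac{\left(-1245\right) \frac{1}{1368}}{-330} = -6 - - \frac{83}{30096} = -6 + \frac{83}{30096} = - \frac{180493}{30096} \approx -5.9972$)
$\frac{1}{N} = \frac{1}{- \frac{180493}{30096}} = - \frac{30096}{180493}$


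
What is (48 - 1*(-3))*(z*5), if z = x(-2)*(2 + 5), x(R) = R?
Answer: -3570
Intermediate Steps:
z = -14 (z = -2*(2 + 5) = -2*7 = -14)
(48 - 1*(-3))*(z*5) = (48 - 1*(-3))*(-14*5) = (48 + 3)*(-70) = 51*(-70) = -3570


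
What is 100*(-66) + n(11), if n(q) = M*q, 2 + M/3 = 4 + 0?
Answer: -6534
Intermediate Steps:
M = 6 (M = -6 + 3*(4 + 0) = -6 + 3*4 = -6 + 12 = 6)
n(q) = 6*q
100*(-66) + n(11) = 100*(-66) + 6*11 = -6600 + 66 = -6534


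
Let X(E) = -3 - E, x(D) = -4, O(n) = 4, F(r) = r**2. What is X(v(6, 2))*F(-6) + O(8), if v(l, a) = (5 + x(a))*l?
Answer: -320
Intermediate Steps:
v(l, a) = l (v(l, a) = (5 - 4)*l = 1*l = l)
X(v(6, 2))*F(-6) + O(8) = (-3 - 1*6)*(-6)**2 + 4 = (-3 - 6)*36 + 4 = -9*36 + 4 = -324 + 4 = -320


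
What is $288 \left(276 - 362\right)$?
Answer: $-24768$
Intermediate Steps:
$288 \left(276 - 362\right) = 288 \left(-86\right) = -24768$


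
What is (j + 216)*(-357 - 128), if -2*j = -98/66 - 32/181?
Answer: -1256276585/11946 ≈ -1.0516e+5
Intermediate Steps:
j = 9925/11946 (j = -(-98/66 - 32/181)/2 = -(-98*1/66 - 32*1/181)/2 = -(-49/33 - 32/181)/2 = -1/2*(-9925/5973) = 9925/11946 ≈ 0.83082)
(j + 216)*(-357 - 128) = (9925/11946 + 216)*(-357 - 128) = (2590261/11946)*(-485) = -1256276585/11946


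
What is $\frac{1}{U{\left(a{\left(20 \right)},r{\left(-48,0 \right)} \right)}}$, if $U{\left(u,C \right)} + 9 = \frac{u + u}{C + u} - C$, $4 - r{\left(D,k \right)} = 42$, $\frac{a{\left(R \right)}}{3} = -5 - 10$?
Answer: $\frac{83}{2497} \approx 0.03324$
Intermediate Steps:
$a{\left(R \right)} = -45$ ($a{\left(R \right)} = 3 \left(-5 - 10\right) = 3 \left(-15\right) = -45$)
$r{\left(D,k \right)} = -38$ ($r{\left(D,k \right)} = 4 - 42 = -38$)
$U{\left(u,C \right)} = -9 - C + \frac{2 u}{C + u}$ ($U{\left(u,C \right)} = -9 - \left(C - \frac{u + u}{C + u}\right) = -9 - \left(C - \frac{2 u}{C + u}\right) = -9 - C + \frac{2 u}{C + u}$)
$\frac{1}{U{\left(a{\left(20 \right)},r{\left(-48,0 \right)} \right)}} = \frac{1}{\frac{1}{-38 - 45} \left(- \left(-38\right)^{2} - -342 - -315 - \left(-38\right) \left(-45\right)\right)} = \frac{1}{\frac{1}{-83} \left(\left(-1\right) 1444 + 342 + 315 - 1710\right)} = \frac{1}{\left(- \frac{1}{83}\right) \left(-1444 + 342 + 315 - 1710\right)} = \frac{1}{\left(- \frac{1}{83}\right) \left(-2497\right)} = \frac{1}{\frac{2497}{83}} = \frac{83}{2497}$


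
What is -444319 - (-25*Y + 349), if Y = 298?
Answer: -437218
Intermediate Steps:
-444319 - (-25*Y + 349) = -444319 - (-25*298 + 349) = -444319 - (-7450 + 349) = -444319 - 1*(-7101) = -444319 + 7101 = -437218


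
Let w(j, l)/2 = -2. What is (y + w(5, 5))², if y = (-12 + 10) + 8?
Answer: 4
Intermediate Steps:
w(j, l) = -4 (w(j, l) = 2*(-2) = -4)
y = 6 (y = -2 + 8 = 6)
(y + w(5, 5))² = (6 - 4)² = 2² = 4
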